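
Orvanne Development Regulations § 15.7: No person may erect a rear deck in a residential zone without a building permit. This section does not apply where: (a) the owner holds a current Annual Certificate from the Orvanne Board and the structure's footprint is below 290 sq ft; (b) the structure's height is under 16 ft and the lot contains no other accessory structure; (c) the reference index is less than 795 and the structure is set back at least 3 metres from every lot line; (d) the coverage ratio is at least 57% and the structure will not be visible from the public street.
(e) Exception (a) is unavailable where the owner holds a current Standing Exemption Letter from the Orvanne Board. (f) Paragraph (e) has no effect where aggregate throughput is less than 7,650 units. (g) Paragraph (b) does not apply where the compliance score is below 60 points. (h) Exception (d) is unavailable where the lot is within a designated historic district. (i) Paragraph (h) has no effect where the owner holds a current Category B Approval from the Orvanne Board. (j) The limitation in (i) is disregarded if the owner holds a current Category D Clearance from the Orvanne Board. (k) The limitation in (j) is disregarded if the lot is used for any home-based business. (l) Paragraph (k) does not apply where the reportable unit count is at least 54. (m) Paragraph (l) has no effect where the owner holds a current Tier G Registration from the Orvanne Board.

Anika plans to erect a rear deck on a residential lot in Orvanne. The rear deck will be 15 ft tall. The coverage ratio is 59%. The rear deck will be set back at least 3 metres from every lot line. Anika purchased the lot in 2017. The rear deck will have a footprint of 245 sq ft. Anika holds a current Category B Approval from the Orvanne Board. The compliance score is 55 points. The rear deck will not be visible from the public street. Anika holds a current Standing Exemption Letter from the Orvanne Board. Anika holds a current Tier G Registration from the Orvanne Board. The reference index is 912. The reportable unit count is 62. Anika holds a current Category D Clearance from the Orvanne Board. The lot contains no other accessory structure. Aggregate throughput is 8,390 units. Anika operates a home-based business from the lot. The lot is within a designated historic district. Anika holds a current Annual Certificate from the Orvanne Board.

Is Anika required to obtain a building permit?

No — exception (d) applies; Anika does not need a building permit.

Exception (a)'s conditions are all satisfied: a current Annual Certificate is held; the structure's footprint is 245 sq ft, below the 290 sq ft limit. However, paragraphs (e)–(f) must be considered: (e) operates against (a): a current Standing Exemption Letter is held. (f) does not operate here (aggregate throughput is 8,390 units, not less than 7,650 units), so (e) stands. Exception (a) does not apply.
Exception (b): the structure's height is 15 ft, under the 16 ft limit; the lot has no other accessory structure — every condition holds. Turning to paragraph (g): (g) is triggered — the compliance score is 55 points, below the 60 points limit. (b) is therefore removed.
Exception (c) fails — the reference index is 912, not less than 795.
Exception (d): the coverage ratio is 59%, meeting the 57% threshold; the structure will not be visible from the street — every condition holds. Considering the limiting provisions: (h) is engaged (the lot is in a historic district), but is displaced by (i): (i) operates — a current Category B Approval is held. (j) is triggered (a current Category D Clearance is held), but is displaced by (k): (k) operates against (j): a home-based business operates on the lot. (l) is engaged (the reportable unit count is 62, meeting the 54 threshold), but is itself disapplied by (m): (m) operates against (l): a current Tier G Registration is held. So (d) applies.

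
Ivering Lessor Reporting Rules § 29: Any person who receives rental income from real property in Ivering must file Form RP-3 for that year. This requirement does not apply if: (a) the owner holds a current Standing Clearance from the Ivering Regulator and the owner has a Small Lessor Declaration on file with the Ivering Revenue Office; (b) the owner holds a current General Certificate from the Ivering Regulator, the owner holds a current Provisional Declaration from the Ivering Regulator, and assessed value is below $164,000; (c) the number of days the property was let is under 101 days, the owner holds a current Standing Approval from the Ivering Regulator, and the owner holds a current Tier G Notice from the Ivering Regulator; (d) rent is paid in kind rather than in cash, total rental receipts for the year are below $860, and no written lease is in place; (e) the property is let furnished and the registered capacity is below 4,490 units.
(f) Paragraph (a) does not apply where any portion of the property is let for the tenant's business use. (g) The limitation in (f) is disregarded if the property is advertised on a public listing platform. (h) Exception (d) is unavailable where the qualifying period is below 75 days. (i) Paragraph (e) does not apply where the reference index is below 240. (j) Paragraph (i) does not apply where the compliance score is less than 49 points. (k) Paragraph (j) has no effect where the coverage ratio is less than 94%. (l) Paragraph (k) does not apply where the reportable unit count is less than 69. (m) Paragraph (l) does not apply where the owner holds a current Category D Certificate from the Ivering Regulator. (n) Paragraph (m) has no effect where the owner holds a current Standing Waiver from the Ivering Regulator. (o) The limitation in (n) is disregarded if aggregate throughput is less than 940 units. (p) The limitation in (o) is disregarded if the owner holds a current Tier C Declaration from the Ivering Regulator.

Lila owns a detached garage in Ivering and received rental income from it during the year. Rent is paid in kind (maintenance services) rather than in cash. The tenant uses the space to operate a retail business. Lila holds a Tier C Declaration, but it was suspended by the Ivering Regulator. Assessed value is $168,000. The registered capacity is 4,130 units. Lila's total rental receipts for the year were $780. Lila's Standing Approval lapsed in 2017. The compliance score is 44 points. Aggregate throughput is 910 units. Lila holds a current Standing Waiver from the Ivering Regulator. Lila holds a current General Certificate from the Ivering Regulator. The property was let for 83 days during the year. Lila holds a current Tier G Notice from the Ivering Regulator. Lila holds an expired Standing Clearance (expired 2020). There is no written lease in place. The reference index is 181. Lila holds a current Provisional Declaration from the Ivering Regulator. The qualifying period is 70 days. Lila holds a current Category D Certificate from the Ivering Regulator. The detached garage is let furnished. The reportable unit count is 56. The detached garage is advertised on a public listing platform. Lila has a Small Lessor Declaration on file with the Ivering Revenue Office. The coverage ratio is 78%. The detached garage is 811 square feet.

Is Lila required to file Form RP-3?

Exception (a) fails — there is no Standing Clearance in force.
Exception (b) requires that assessed value is below $164,000; but assessed value is $168,000, not below $164,000, so (b) is unavailable.
Exception (c) requires that the owner holds a current Standing Approval from the Ivering Regulator; but the Standing Approval is not current, so (c) is unavailable.
Exception (d)'s conditions are all satisfied: rent is paid in kind; total rental receipts for the year are $780, below the $860 limit; there is no written lease. However, paragraph (h) must be considered: (h) operates — the qualifying period is 70 days, below the 75 days limit. (d) is therefore removed.
Exception (e): the property is let furnished; the registered capacity is 4,130 units, below the 4,490 units limit — every condition holds. Turning to paragraphs (i)–(p): (i) is triggered — the reference index is 181, below the 240 limit. (j) would limit (i) — the compliance score is 44 points, less than the 49 points limit — but (k) sets (j) aside: (k) operates against (j): the coverage ratio is 78%, less than the 94% limit. (l) operates (the reportable unit count is 56, less than the 69 limit), but is set aside by (m): (m) operates against (l): a current Category D Certificate is held. (n) is engaged (a current Standing Waiver is held), but is itself disapplied by (o): (o) is triggered — aggregate throughput is 910 units, less than the 940 units limit. (p) is not triggered (there is no Tier C Declaration in force), so (o) stands. (e) is therefore removed.
Every exception is unavailable, so the rule governs.

Yes — Lila must file Form RP-3.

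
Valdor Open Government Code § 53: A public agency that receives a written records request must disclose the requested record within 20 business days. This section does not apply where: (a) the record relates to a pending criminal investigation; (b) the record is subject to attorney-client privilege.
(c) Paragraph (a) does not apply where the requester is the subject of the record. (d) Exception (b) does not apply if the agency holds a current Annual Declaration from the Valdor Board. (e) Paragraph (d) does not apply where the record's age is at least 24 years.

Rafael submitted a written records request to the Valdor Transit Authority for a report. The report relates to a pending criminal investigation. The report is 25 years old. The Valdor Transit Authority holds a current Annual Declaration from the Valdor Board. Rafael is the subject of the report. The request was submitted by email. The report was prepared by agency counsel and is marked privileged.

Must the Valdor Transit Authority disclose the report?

Exception (a) is satisfied on its face — the report relates to a pending investigation. But: (c) is engaged — Rafael is the subject of the report. So (a) is unavailable.
All of (b)'s requirements are met (the report is privileged). Considering the limiting provisions: (d) is engaged (a current Annual Declaration is held), but is itself disapplied by (e): (e) operates — the record's age is 25 years, meeting the 24 years threshold. So (b) applies.

No — exception (b) applies; the Valdor Transit Authority is not required to disclose the report.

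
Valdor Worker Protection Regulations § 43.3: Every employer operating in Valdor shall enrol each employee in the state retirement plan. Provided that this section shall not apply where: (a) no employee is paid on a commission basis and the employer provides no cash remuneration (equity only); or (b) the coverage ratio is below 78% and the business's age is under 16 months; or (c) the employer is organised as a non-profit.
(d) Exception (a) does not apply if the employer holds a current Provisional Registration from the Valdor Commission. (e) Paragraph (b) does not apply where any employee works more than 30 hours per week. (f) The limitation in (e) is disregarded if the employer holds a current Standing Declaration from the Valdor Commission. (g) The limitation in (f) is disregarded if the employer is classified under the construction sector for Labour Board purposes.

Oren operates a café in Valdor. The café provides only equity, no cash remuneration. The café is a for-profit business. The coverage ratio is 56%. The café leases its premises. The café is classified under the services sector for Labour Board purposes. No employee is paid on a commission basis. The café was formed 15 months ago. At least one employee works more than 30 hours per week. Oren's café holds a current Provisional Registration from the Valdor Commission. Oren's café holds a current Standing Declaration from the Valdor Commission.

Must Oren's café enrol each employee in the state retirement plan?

No — exception (b) applies; Oren's café is not required to enrol each employee in the state retirement plan.

All of (a)'s requirements are met (no employee is paid on commission; remuneration is equity-only). But: (d) applies — a current Provisional Registration is held. So (a) is unavailable.
All of (b)'s requirements are met (the coverage ratio is 56%, below the 78% limit; the business's age is 15 months, under the 16 months limit). Under paragraphs (e)–(g): (e) applies (at least one employee exceeds 30 hours/week), but yields to (f): (f) operates against (e): a current Standing Declaration is held. (g) is not engaged (the café is classified under the services sector), so (f) stands. Exception (b) stands.
Exception (c) does not apply: the employer is for-profit.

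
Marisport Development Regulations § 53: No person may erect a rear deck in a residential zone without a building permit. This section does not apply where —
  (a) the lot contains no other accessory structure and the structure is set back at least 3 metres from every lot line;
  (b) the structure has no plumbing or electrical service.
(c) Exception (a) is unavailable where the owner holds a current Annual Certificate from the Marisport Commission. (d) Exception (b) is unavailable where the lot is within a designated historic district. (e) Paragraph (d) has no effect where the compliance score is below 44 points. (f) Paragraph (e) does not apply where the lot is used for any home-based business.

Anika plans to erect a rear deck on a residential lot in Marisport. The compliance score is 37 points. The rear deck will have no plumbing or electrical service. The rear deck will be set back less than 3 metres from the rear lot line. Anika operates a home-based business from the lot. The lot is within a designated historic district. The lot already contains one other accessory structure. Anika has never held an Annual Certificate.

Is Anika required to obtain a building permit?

Yes — Anika must obtain a building permit.

Exception (a) fails — the lot already has another accessory structure.
All of (b)'s requirements are met (there is no plumbing or electrical service). Turning to paragraphs (d)–(f): (d) operates against (b): the lot is in a historic district. (e) operates (the compliance score is 37 points, below the 44 points limit), but is set aside by (f): (f) is triggered — a home-based business operates on the lot. Exception (b) does not apply.
No exception displaces § 53.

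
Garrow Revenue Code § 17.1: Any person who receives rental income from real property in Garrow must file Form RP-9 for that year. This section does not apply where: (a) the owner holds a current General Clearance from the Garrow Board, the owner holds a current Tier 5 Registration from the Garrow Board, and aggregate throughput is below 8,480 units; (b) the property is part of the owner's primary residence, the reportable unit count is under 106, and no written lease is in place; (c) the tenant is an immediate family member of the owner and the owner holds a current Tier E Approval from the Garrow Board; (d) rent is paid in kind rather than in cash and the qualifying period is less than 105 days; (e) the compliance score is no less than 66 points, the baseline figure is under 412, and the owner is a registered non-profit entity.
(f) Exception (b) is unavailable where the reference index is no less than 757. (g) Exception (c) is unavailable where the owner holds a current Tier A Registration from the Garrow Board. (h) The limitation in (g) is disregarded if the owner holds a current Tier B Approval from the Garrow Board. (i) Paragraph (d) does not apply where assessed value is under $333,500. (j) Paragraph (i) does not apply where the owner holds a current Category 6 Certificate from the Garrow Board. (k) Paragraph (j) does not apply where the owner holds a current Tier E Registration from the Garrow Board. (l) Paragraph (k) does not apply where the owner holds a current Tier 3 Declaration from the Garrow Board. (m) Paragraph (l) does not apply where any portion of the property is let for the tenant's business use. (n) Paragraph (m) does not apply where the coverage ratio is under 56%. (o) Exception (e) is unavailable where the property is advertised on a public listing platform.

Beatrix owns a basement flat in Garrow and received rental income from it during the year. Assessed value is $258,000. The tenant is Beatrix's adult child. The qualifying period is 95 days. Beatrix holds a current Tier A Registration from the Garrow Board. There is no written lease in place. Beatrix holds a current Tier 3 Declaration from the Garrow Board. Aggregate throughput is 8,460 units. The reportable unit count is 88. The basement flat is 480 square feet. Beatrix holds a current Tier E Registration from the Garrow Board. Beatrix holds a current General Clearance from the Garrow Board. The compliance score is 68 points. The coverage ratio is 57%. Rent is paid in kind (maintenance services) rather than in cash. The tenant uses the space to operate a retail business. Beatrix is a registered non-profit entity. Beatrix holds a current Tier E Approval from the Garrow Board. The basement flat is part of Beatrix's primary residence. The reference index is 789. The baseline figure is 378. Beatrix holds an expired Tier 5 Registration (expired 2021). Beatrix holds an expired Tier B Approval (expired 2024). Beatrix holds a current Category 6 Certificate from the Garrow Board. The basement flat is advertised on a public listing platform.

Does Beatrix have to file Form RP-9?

Yes — Beatrix must file Form RP-9.

Exception (a) does not apply: there is no Tier 5 Registration in force.
All of (b)'s requirements are met (the basement flat is part of the primary residence; the reportable unit count is 88, under the 106 limit; there is no written lease). Turning to paragraph (f): (f) applies — the reference index is 789, meeting the 757 threshold. (b) is therefore removed.
Exception (c): the tenant is an immediate family member; a current Tier E Approval is held — every condition holds. However, paragraphs (g)–(h) must be considered: (g) operates against (c): a current Tier A Registration is held. (h), which would lift (g), is inapplicable — no current Tier B Approval is held. (c) is therefore removed.
All of (d)'s requirements are met (rent is paid in kind; the qualifying period is 95 days, less than the 105 days limit). However, paragraphs (i)–(n) must be considered: (i) operates against (d): assessed value is $258,000, under the $333,500 limit. (j) would limit (i) — a current Category 6 Certificate is held — but (k) sets (j) aside: (k) operates against (j): a current Tier E Registration is held. (l) is engaged (a current Tier 3 Declaration is held), but is displaced by (m): (m) operates against (l): the space is let for business use. (n), which would lift (m), is inapplicable — the coverage ratio is 57%, not under 56%. So (d) is unavailable.
Exception (e): the compliance score is 68 points, meeting the 66 points threshold; the baseline figure is 378, under the 412 limit; Beatrix is a registered non-profit — every condition holds. However, paragraph (o) must be considered: (o) operates — the property is publicly advertised. (e) is therefore removed.
No exception displaces § 17.1.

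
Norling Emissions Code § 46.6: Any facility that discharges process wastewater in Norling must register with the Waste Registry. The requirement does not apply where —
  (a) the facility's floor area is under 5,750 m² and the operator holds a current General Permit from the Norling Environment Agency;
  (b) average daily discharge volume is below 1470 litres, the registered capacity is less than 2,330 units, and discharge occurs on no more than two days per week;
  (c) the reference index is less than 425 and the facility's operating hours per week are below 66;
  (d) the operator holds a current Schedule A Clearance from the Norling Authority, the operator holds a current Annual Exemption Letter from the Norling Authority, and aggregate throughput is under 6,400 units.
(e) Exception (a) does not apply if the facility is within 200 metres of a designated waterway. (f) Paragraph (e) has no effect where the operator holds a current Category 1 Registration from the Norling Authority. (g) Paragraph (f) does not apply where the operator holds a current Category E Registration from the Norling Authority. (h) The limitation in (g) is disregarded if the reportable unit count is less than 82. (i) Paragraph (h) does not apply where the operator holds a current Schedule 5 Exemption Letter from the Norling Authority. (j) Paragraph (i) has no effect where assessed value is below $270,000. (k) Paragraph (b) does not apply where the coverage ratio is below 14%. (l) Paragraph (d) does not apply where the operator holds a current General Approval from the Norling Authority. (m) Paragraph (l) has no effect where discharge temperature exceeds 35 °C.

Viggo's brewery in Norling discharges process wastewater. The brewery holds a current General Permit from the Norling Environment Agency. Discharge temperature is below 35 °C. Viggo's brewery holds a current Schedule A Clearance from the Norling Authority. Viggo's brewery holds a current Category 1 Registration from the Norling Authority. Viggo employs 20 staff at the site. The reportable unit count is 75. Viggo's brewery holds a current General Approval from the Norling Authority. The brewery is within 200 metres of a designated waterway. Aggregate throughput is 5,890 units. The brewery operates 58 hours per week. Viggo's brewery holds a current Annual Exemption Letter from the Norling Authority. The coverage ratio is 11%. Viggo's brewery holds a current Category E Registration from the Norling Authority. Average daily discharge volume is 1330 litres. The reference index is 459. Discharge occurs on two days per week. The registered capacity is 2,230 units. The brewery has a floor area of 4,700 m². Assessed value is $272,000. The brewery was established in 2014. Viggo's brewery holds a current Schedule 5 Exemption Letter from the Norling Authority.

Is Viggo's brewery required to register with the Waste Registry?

Yes — Viggo's brewery must register with the Waste Registry.

Exception (a) is satisfied on its face — the facility's floor area is 4,700 m², under the 5,750 m² limit; a current General Permit is held. But applying paragraphs (e)–(j): (e) is engaged — the brewery is within 200 m of a designated waterway. (f) would limit (e) — a current Category 1 Registration is held — but (g) sets (f) aside: (g) operates against (f): a current Category E Registration is held. (h) would limit (g) — the reportable unit count is 75, less than the 82 limit — but (i) sets (h) aside: (i) applies — a current Schedule 5 Exemption Letter is held. (j) does not operate here (assessed value is $272,000, not below $270,000), so (i) stands. So (a) is unavailable.
All of (b)'s requirements are met (average daily discharge volume is 1330 litres, below the 1470 litres limit; the registered capacity is 2,230 units, less than the 2,330 units limit; discharge occurs on no more than two days per week). But: (k) operates — the coverage ratio is 11%, below the 14% limit. Exception (b) does not apply.
Exception (c) does not apply: the reference index is 459, not less than 425.
Exception (d): a current Schedule A Clearance is held; a current Annual Exemption Letter is held; aggregate throughput is 5,890 units, under the 6,400 units limit — every condition holds. But applying paragraphs (l)–(m): (l) operates against (d): a current General Approval is held. (m), which would lift (l), is not engaged — discharge temperature is below 35 °C. (d) is therefore removed.
No exception is made out. Viggo's brewery falls within the general rule.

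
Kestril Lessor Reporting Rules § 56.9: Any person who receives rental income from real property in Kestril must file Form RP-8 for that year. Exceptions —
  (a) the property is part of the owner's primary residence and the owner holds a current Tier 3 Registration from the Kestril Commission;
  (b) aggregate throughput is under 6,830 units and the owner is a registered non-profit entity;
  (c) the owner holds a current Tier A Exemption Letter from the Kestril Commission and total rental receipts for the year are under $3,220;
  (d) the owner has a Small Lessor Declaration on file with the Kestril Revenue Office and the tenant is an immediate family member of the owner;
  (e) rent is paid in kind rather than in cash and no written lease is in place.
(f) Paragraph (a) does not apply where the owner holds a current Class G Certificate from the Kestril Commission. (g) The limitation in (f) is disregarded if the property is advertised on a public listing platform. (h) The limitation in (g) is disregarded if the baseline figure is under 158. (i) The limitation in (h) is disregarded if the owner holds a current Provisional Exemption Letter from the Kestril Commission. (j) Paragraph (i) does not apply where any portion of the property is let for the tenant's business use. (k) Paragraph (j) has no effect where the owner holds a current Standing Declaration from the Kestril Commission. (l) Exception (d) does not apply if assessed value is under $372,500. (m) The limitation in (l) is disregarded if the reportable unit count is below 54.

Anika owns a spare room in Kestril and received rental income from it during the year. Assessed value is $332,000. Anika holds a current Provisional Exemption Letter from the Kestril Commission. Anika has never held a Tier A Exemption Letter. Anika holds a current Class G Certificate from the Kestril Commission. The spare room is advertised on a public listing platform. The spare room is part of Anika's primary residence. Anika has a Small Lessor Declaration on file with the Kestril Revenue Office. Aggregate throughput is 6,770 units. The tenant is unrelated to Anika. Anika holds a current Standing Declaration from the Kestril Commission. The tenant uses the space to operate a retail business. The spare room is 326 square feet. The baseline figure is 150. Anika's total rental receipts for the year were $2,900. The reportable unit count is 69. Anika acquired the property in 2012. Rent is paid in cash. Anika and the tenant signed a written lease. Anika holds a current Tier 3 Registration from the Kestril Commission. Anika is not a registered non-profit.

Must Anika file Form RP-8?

No — exception (a) applies; Anika is not required to file Form RP-8.

Exception (a) is satisfied on its face — the spare room is part of the primary residence; a current Tier 3 Registration is held. Applying paragraphs (f)–(k): (f) is engaged (a current Class G Certificate is held), but is displaced by (g): (g) operates against (f): the property is publicly advertised. (h) operates (the baseline figure is 150, under the 158 limit), but yields to (i): (i) operates against (h): a current Provisional Exemption Letter is held. (j) would limit (i) — the space is let for business use — but (k) sets (j) aside: (k) applies — a current Standing Declaration is held. (a) remains available.
Exception (b) does not apply: Anika is not a registered non-profit.
Exception (c) requires that the owner holds a current Tier A Exemption Letter from the Kestril Commission; but no current Tier A Exemption Letter is held, so (c) is unavailable.
Exception (d) does not apply: the tenant is unrelated to the owner.
Exception (e) fails — rent is paid in cash.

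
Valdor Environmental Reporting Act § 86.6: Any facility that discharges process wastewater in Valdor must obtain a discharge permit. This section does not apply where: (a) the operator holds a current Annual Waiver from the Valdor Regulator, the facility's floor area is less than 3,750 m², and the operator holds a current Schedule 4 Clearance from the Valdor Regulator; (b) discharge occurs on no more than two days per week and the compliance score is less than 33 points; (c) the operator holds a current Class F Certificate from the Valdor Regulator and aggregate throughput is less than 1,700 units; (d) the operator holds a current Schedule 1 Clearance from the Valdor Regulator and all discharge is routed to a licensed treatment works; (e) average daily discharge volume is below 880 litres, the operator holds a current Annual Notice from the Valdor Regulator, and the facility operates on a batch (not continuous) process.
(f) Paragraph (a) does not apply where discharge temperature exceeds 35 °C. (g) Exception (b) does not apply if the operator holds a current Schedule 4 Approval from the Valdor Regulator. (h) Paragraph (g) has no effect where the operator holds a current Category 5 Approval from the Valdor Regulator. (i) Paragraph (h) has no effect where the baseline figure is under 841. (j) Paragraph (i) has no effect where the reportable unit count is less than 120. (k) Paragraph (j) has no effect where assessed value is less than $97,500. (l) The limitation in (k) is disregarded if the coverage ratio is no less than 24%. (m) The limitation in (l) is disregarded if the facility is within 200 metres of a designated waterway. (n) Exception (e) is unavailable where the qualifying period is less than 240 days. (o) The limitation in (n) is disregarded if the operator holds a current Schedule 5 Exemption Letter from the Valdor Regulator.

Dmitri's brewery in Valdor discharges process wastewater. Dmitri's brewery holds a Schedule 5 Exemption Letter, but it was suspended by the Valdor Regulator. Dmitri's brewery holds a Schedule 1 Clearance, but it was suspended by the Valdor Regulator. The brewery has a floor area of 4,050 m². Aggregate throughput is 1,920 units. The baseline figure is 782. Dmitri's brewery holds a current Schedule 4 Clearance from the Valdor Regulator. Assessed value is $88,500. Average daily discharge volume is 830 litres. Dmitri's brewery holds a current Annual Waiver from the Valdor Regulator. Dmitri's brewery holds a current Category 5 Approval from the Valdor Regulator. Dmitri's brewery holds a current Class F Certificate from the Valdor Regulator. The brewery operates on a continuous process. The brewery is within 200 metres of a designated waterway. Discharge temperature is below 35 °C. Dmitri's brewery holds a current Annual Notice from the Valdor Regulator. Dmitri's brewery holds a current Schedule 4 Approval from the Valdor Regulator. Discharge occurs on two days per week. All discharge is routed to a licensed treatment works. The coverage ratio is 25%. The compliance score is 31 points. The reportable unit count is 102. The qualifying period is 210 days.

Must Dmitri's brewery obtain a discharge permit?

Exception (a) fails — the facility's floor area is 4,050 m², not less than 3,750 m².
Exception (b) is satisfied on its face — discharge occurs on no more than two days per week; the compliance score is 31 points, less than the 33 points limit. But applying paragraphs (g)–(m): (g) is engaged — a current Schedule 4 Approval is held. (h) is engaged (a current Category 5 Approval is held), but is itself disapplied by (i): (i) operates against (h): the baseline figure is 782, under the 841 limit. (j) is triggered (the reportable unit count is 102, less than the 120 limit), but is displaced by (k): (k) is engaged — assessed value is $88,500, less than the $97,500 limit. (l) operates (the coverage ratio is 25%, meeting the 24% threshold), but is set aside by (m): (m) is triggered — the brewery is within 200 m of a designated waterway. Exception (b) does not apply.
Exception (c) requires that aggregate throughput is less than 1,700 units; but aggregate throughput is 1,920 units, not less than 1,700 units, so (c) is unavailable.
Exception (d) does not apply: there is no Schedule 1 Clearance in force.
Exception (e) does not apply: the facility operates on a continuous process.
No exception displaces § 86.6.

Yes — Dmitri's brewery must obtain a discharge permit.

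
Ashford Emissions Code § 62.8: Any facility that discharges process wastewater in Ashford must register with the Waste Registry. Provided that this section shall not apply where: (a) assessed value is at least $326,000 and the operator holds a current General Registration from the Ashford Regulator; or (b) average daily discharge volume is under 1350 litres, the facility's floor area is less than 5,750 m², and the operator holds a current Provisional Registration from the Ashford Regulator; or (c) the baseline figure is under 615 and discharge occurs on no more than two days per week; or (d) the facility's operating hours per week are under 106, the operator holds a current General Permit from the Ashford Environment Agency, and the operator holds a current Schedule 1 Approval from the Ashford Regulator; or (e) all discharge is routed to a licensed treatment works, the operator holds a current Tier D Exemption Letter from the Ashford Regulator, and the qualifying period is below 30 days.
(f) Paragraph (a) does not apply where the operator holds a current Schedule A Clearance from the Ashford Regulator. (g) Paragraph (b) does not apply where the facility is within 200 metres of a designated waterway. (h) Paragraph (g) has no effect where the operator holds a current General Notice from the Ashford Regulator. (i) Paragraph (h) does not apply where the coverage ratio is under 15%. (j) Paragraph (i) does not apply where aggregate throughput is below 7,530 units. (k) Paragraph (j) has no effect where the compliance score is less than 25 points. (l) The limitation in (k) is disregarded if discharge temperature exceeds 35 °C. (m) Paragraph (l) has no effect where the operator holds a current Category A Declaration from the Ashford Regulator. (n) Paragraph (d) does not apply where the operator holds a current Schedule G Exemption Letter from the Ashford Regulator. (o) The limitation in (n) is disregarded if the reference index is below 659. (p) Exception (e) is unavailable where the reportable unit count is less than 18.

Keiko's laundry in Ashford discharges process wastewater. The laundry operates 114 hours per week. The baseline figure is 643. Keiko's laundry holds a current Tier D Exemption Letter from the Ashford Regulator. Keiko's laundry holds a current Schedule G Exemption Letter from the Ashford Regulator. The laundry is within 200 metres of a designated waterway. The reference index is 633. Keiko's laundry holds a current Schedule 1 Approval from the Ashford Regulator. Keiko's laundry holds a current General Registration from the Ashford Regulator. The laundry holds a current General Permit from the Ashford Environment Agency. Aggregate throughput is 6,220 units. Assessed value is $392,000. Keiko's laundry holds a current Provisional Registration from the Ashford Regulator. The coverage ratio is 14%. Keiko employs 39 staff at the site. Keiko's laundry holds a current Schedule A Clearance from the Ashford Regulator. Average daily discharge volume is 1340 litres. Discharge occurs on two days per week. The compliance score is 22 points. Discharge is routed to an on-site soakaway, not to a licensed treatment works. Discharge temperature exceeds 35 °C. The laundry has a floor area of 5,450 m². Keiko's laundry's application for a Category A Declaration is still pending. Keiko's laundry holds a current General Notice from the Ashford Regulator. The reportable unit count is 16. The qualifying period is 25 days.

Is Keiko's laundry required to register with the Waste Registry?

Exception (a)'s conditions are all satisfied: assessed value is $392,000, meeting the $326,000 threshold; a current General Registration is held. But: (f) is triggered — a current Schedule A Clearance is held. Exception (a) does not apply.
Exception (b) is satisfied on its face — average daily discharge volume is 1340 litres, under the 1350 litres limit; the facility's floor area is 5,450 m², less than the 5,750 m² limit; a current Provisional Registration is held. Applying paragraphs (g)–(m): (g) would limit (b) — the laundry is within 200 m of a designated waterway — but (h) sets (g) aside: (h) operates against (g): a current General Notice is held. (i) operates (the coverage ratio is 14%, under the 15% limit), but is overridden by (j): (j) operates — aggregate throughput is 6,220 units, below the 7,530 units limit. (k) would limit (j) — the compliance score is 22 points, less than the 25 points limit — but (l) sets (k) aside: (l) is engaged — discharge temperature exceeds 35 °C. (m), which would lift (l), does not operate here — no current Category A Declaration is held. (b) remains available.
Exception (c) requires that the baseline figure is under 615; but the baseline figure is 643, not under 615, so (c) is unavailable.
Exception (d) does not apply: the facility's operating hours per week are 114, not under 106.
Exception (e) requires that all discharge is routed to a licensed treatment works; but discharge is not routed to a licensed treatment works, so (e) is unavailable.

No — exception (b) applies; Keiko's laundry is not required to register with the Waste Registry.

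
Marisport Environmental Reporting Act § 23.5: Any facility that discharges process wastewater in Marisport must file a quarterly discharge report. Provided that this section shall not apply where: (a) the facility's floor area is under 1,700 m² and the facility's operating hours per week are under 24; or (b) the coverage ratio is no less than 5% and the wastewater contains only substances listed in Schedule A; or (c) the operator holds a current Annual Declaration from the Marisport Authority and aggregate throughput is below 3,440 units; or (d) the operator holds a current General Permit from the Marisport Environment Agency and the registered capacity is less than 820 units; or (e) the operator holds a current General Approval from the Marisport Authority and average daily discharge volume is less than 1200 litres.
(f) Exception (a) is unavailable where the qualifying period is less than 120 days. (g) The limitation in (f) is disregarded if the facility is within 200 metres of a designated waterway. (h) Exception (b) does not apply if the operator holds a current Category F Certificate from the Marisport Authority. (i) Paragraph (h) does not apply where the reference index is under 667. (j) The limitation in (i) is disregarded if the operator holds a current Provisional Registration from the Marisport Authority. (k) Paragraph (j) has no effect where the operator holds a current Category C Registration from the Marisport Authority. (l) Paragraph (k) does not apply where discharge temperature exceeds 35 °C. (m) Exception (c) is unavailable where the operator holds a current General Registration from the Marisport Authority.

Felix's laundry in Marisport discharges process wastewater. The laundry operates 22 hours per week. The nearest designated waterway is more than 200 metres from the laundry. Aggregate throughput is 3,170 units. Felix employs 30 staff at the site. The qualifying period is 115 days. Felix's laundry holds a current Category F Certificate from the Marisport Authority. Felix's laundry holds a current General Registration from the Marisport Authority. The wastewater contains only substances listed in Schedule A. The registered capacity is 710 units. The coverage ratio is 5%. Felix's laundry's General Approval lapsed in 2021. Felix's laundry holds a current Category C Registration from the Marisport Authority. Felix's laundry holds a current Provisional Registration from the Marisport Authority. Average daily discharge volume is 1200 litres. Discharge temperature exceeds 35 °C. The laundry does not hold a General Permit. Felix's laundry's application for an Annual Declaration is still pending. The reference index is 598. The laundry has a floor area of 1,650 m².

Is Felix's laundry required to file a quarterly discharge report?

All of (a)'s requirements are met (the facility's floor area is 1,650 m², under the 1,700 m² limit; the facility's operating hours per week are 22, under the 24 limit). But: (f) is triggered — the qualifying period is 115 days, less than the 120 days limit. (g), which would lift (f), is not engaged — the laundry is more than 200 m from any designated waterway. (a) is therefore removed.
Exception (b)'s conditions are all satisfied: the coverage ratio is 5%, meeting the 5% threshold; the wastewater is Schedule-A-only. But applying paragraphs (h)–(l): (h) operates against (b): a current Category F Certificate is held. (i) operates (the reference index is 598, under the 667 limit), but is displaced by (j): (j) is triggered — a current Provisional Registration is held. (k) would limit (j) — a current Category C Registration is held — but (l) sets (k) aside: (l) is engaged — discharge temperature exceeds 35 °C. (b) is therefore removed.
Exception (c) fails — there is no Annual Declaration in force.
Exception (d) requires that the operator holds a current General Permit from the Marisport Environment Agency; but no General Permit is held, so (d) is unavailable.
Exception (e) fails — the General Approval is not current.
No exception is made out. Felix's laundry falls within the general rule.

Yes — Felix's laundry must file a quarterly discharge report.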